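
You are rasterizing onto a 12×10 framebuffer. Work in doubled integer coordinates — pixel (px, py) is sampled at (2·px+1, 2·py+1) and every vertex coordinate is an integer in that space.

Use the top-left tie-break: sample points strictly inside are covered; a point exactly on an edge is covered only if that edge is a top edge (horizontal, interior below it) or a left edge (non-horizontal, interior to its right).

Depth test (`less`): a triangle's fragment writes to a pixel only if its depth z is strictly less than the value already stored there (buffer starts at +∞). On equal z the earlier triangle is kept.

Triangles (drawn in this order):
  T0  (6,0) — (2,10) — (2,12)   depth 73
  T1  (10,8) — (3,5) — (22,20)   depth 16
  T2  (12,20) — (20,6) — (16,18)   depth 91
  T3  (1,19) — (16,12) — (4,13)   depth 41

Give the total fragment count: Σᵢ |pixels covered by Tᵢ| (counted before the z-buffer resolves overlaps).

T0:
  2·area = 8  (B↔C swapped to make it positive)
  edge (6, 0)→(2, 12): d=(-4,12) right/bottom  bias=-1
  edge (2, 12)→(2, 10): d=(0,-2) top-left  bias=+0
  edge (2, 10)→(6, 0): d=(4,-10) top-left  bias=+0
    (2,1)@(5, 3): e=[0,6,2] → ·  [on edge]
    (1,4)@(3, 9): e=[0,2,6] → ·  [on edge]
    (0,7)@(1, 15): e=[0,-2,10] → ·  [on edge]
  covered (0 px):
    · · · · · · · · · · · ·
    · · · · · · · · · · · ·
    · · · · · · · · · · · ·
    · · · · · · · · · · · ·
    · · · · · · · · · · · ·
    · · · · · · · · · · · ·
    · · · · · · · · · · · ·
    · · · · · · · · · · · ·
    · · · · · · · · · · · ·
    · · · · · · · · · · · ·
T1:
  2·area = 48  (B↔C swapped to make it positive)
  edge (10, 8)→(22, 20): d=(12,12) right/bottom  bias=-1
  edge (22, 20)→(3, 5): d=(-19,-15) top-left  bias=+0
  edge (3, 5)→(10, 8): d=(7,3) right/bottom  bias=-1
    (1,0)@(3, 1): e=[0,76,-28] → ·  [on edge]
    (2,1)@(5, 3): e=[0,68,-20] → ·  [on edge]
    (1,2)@(3, 5): e=[48,0,0] → ·  [on edge]
    (3,2)@(7, 5): e=[0,60,-12] → ·  [on edge]
    (3,3)@(7, 7): e=[24,22,2] → #
    (4,3)@(9, 7): e=[0,52,-4] → ·  [on edge]
    (3,4)@(7, 9): e=[48,-16,16] → ·
    (4,4)@(9, 9): e=[24,14,10] → #
    (5,4)@(11, 9): e=[0,44,4] → ·  [on edge]
    (4,5)@(9, 11): e=[48,-24,24] → ·
    (5,5)@(11, 11): e=[24,6,18] → #
    (6,5)@(13, 11): e=[0,36,12] → ·  [on edge]
    (8,5)@(17, 11): e=[-48,96,0] → ·  [on edge]
    (7,6)@(15, 13): e=[0,28,20] → ·  [on edge]
    (8,7)@(17, 15): e=[0,20,28] → ·  [on edge]
    (9,8)@(19, 17): e=[0,12,36] → ·  [on edge]
    (10,9)@(21, 19): e=[0,4,44] → ·  [on edge]
  covered (3 px):
    · · · · · · · · · · · ·
    · · · · · · · · · · · ·
    · · · · · · · · · · · ·
    · · · # · · · · · · · ·
    · · · · # · · · · · · ·
    · · · · · # · · · · · ·
    · · · · · · · · · · · ·
    · · · · · · · · · · · ·
    · · · · · · · · · · · ·
    · · · · · · · · · · · ·
T2:
  2·area = 40
  edge (12, 20)→(20, 6): d=(8,-14) top-left  bias=+0
  edge (20, 6)→(16, 18): d=(-4,12) right/bottom  bias=-1
  edge (16, 18)→(12, 20): d=(-4,2) right/bottom  bias=-1
    (10,1)@(21, 3): e=[-10,0,50] → ·  [on edge]
    (9,4)@(19, 9): e=[10,0,30] → ·  [on edge]
    (8,6)@(17, 13): e=[14,8,18] → #
    (9,6)@(19, 13): e=[42,-16,14] → ·
    (7,7)@(15, 15): e=[2,24,14] → #
    (8,7)@(17, 15): e=[30,0,10] → ·  [on edge]
    (7,8)@(15, 17): e=[18,16,6] → #
    (8,8)@(17, 17): e=[46,-8,2] → ·
    (6,9)@(13, 19): e=[6,32,2] → #
    (7,9)@(15, 19): e=[34,8,-2] → ·
  covered (4 px):
    · · · · · · · · · · · ·
    · · · · · · · · · · · ·
    · · · · · · · · · · · ·
    · · · · · · · · · · · ·
    · · · · · · · · · · · ·
    · · · · · · · · · · · ·
    · · · · · · · · # · · ·
    · · · · · · · # · · · ·
    · · · · · · · # · · · ·
    · · · · · · # · · · · ·
T3:
  2·area = 69  (B↔C swapped to make it positive)
  edge (1, 19)→(4, 13): d=(3,-6) top-left  bias=+0
  edge (4, 13)→(16, 12): d=(12,-1) top-left  bias=+0
  edge (16, 12)→(1, 19): d=(-15,7) right/bottom  bias=-1
    (4,1)@(9, 3): e=[0,-115,184] → ·  [on edge]
    (3,3)@(7, 7): e=[0,-69,138] → ·  [on edge]
    (2,5)@(5, 11): e=[0,-23,92] → ·  [on edge]
    (2,6)@(5, 13): e=[6,1,62] → #
    (3,6)@(7, 13): e=[18,3,48] → #
    (4,6)@(9, 13): e=[30,5,34] → #
    (5,6)@(11, 13): e=[42,7,20] → #
    (6,6)@(13, 13): e=[54,9,6] → #
    (7,6)@(15, 13): e=[66,11,-8] → ·
    (1,7)@(3, 15): e=[0,23,46] → #  [on edge]
    (5,7)@(11, 15): e=[48,31,-10] → ·
    (6,7)@(13, 15): e=[60,33,-24] → ·
    (0,9)@(1, 19): e=[0,69,0] → ·  [on edge]
  covered (11 px):
    · · · · · · · · · · · ·
    · · · · · · · · · · · ·
    · · · · · · · · · · · ·
    · · · · · · · · · · · ·
    · · · · · · · · · · · ·
    · · · · · · · · · · · ·
    · · # # # # # · · · · ·
    · # # # # · · · · · · ·
    · # # · · · · · · · · ·
    · · · · · · · · · · · ·

Answer: 18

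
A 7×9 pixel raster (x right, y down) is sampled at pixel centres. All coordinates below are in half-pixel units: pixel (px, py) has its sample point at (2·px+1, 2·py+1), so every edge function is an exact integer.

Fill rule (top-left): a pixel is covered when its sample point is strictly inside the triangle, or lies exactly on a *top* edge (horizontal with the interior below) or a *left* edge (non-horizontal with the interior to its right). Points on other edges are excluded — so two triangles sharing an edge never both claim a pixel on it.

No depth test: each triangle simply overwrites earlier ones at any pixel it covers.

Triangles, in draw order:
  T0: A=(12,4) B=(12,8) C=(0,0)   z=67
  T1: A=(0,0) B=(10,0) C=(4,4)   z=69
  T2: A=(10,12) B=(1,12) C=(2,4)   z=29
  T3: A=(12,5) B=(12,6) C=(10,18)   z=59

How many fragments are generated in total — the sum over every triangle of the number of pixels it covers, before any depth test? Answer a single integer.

T0:
  2·area = 48
  edge (12, 4)→(12, 8): d=(0,4) right/bottom  bias=-1
  edge (12, 8)→(0, 0): d=(-12,-8) top-left  bias=+0
  edge (0, 0)→(12, 4): d=(12,4) right/bottom  bias=-1
    (1,0)@(3, 1): e=[36,12,0] → .  [on edge]
    (2,1)@(5, 3): e=[28,4,16] → X
    (3,1)@(7, 3): e=[20,20,8] → X
    (4,1)@(9, 3): e=[12,36,0] → .  [on edge]
    (2,2)@(5, 5): e=[28,-20,40] → .
    (3,2)@(7, 5): e=[20,-4,32] → .
    (4,2)@(9, 5): e=[12,12,24] → X
    (5,2)@(11, 5): e=[4,28,16] → X
    (6,2)@(13, 5): e=[-4,44,8] → .
    (4,3)@(9, 7): e=[12,-12,48] → .
    (5,3)@(11, 7): e=[4,4,40] → X
    (6,3)@(13, 7): e=[-4,20,32] → .
  covered (5 px):
    . . . . . . .
    . . X X . . .
    . . . . X X .
    . . . . . X .
    . . . . . . .
    . . . . . . .
    . . . . . . .
    . . . . . . .
    . . . . . . .
T1:
  2·area = 40
  edge (0, 0)→(10, 0): d=(10,0) top-left  bias=+0
  edge (10, 0)→(4, 4): d=(-6,4) right/bottom  bias=-1
  edge (4, 4)→(0, 0): d=(-4,-4) top-left  bias=+0
    (0,0)@(1, 1): e=[10,30,0] → X  [on edge]
    (1,0)@(3, 1): e=[10,22,8] → X
    (2,0)@(5, 1): e=[10,14,16] → X
    (3,0)@(7, 1): e=[10,6,24] → X
    (4,0)@(9, 1): e=[10,-2,32] → .
    (0,1)@(1, 3): e=[30,18,-8] → .
    (1,1)@(3, 3): e=[30,10,0] → X  [on edge]
    (3,1)@(7, 3): e=[30,-6,16] → .
    (1,2)@(3, 5): e=[50,-2,-8] → .
    (2,2)@(5, 5): e=[50,-10,0] → .  [on edge]
    (3,3)@(7, 7): e=[70,-30,0] → .  [on edge]
    (4,4)@(9, 9): e=[90,-50,0] → .  [on edge]
    (5,5)@(11, 11): e=[110,-70,0] → .  [on edge]
    (6,6)@(13, 13): e=[130,-90,0] → .  [on edge]
  covered (6 px):
    X X X X . . .
    . X X . . . .
    . . . . . . .
    . . . . . . .
    . . . . . . .
    . . . . . . .
    . . . . . . .
    . . . . . . .
    . . . . . . .
T2:
  2·area = 72
  edge (10, 12)→(1, 12): d=(-9,0) right/bottom  bias=-1
  edge (1, 12)→(2, 4): d=(1,-8) top-left  bias=+0
  edge (2, 4)→(10, 12): d=(8,8) right/bottom  bias=-1
    (0,1)@(1, 3): e=[81,-9,0] → .  [on edge]
    (1,2)@(3, 5): e=[63,9,0] → .  [on edge]
    (1,3)@(3, 7): e=[45,11,16] → X
    (2,3)@(5, 7): e=[45,27,0] → .  [on edge]
    (1,4)@(3, 9): e=[27,13,32] → X
    (2,4)@(5, 9): e=[27,29,16] → X
    (3,4)@(7, 9): e=[27,45,0] → .  [on edge]
    (1,5)@(3, 11): e=[9,15,48] → X
    (3,5)@(7, 11): e=[9,47,16] → X
    (4,5)@(9, 11): e=[9,63,0] → .  [on edge]
    (1,6)@(3, 13): e=[-9,17,64] → .
    (2,6)@(5, 13): e=[-9,33,48] → .
    (5,6)@(11, 13): e=[-9,81,0] → .  [on edge]
    (6,7)@(13, 15): e=[-27,99,0] → .  [on edge]
  covered (6 px):
    . . . . . . .
    . . . . . . .
    . . . . . . .
    . X . . . . .
    . X X . . . .
    . X X X . . .
    . . . . . . .
    . . . . . . .
    . . . . . . .
T3:
  2·area = 2
  edge (12, 5)→(12, 6): d=(0,1) right/bottom  bias=-1
  edge (12, 6)→(10, 18): d=(-2,12) right/bottom  bias=-1
  edge (10, 18)→(12, 5): d=(2,-13) top-left  bias=+0
  covered (0 px):
    . . . . . . .
    . . . . . . .
    . . . . . . .
    . . . . . . .
    . . . . . . .
    . . . . . . .
    . . . . . . .
    . . . . . . .
    . . . . . . .

Result: 17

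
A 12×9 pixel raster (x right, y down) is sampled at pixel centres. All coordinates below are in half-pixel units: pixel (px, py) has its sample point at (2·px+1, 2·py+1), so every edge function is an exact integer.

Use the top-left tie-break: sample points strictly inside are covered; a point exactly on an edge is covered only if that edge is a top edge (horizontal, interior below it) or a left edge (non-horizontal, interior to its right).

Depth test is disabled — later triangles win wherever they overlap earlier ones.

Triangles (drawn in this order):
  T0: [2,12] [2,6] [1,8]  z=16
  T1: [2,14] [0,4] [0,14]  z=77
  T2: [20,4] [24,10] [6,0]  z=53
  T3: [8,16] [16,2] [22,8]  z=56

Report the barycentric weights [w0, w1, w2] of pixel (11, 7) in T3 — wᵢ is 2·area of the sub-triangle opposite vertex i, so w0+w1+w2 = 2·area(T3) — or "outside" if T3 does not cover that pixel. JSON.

T0:
  2·area = 6  (B↔C swapped to make it positive)
  edge (2, 12)→(1, 8): d=(-1,-4) top-left  bias=+0
  edge (1, 8)→(2, 6): d=(1,-2) top-left  bias=+0
  edge (2, 6)→(2, 12): d=(0,6) right/bottom  bias=-1
  covered (0 px):
    · · · · · · · · · · · ·
    · · · · · · · · · · · ·
    · · · · · · · · · · · ·
    · · · · · · · · · · · ·
    · · · · · · · · · · · ·
    · · · · · · · · · · · ·
    · · · · · · · · · · · ·
    · · · · · · · · · · · ·
    · · · · · · · · · · · ·
T1:
  2·area = 20  (B↔C swapped to make it positive)
  edge (2, 14)→(0, 14): d=(-2,0) right/bottom  bias=-1
  edge (0, 14)→(0, 4): d=(0,-10) top-left  bias=+0
  edge (0, 4)→(2, 14): d=(2,10) right/bottom  bias=-1
    (0,4)@(1, 9): e=[10,10,0] → ·  [on edge]
    (0,5)@(1, 11): e=[6,10,4] → #
    (1,5)@(3, 11): e=[6,30,-16] → ·
    (0,6)@(1, 13): e=[2,10,8] → #
    (1,6)@(3, 13): e=[2,30,-12] → ·
    (0,7)@(1, 15): e=[-2,10,12] → ·
  covered (2 px):
    · · · · · · · · · · · ·
    · · · · · · · · · · · ·
    · · · · · · · · · · · ·
    · · · · · · · · · · · ·
    · · · · · · · · · · · ·
    # · · · · · · · · · · ·
    # · · · · · · · · · · ·
    · · · · · · · · · · · ·
    · · · · · · · · · · · ·
T2:
  2·area = 68
  edge (20, 4)→(24, 10): d=(4,6) right/bottom  bias=-1
  edge (24, 10)→(6, 0): d=(-18,-10) top-left  bias=+0
  edge (6, 0)→(20, 4): d=(14,4) right/bottom  bias=-1
    (4,0)@(9, 1): e=[54,12,2] → #
    (5,0)@(11, 1): e=[42,32,-6] → ·
    (4,1)@(9, 3): e=[62,-24,30] → ·
    (6,1)@(13, 3): e=[38,16,14] → #
    (7,1)@(15, 3): e=[26,36,6] → #
    (8,1)@(17, 3): e=[14,56,-2] → ·
    (6,2)@(13, 5): e=[46,-20,42] → ·
    (7,2)@(15, 5): e=[34,0,34] → #  [on edge]
    (8,2)@(17, 5): e=[22,20,26] → #
    (9,2)@(19, 5): e=[10,40,18] → #
    (10,2)@(21, 5): e=[-2,60,10] → ·
    (7,3)@(15, 7): e=[42,-36,62] → ·
  covered (9 px):
    · · · · # · · · · · · ·
    · · · · · · # # · · · ·
    · · · · · · · # # # · ·
    · · · · · · · · · # # ·
    · · · · · · · · · · · #
    · · · · · · · · · · · ·
    · · · · · · · · · · · ·
    · · · · · · · · · · · ·
    · · · · · · · · · · · ·
T3:
  2·area = 132
  edge (8, 16)→(16, 2): d=(8,-14) top-left  bias=+0
  edge (16, 2)→(22, 8): d=(6,6) right/bottom  bias=-1
  edge (22, 8)→(8, 16): d=(-14,8) right/bottom  bias=-1
    (7,0)@(15, 1): e=[-22,0,154] → ·  [on edge]
    (8,1)@(17, 3): e=[22,0,110] → ·  [on edge]
    (7,2)@(15, 5): e=[10,24,98] → #
    (8,2)@(17, 5): e=[38,12,82] → #
    (9,2)@(19, 5): e=[66,0,66] → ·  [on edge]
    (7,3)@(15, 7): e=[26,36,70] → #
    (9,3)@(19, 7): e=[82,12,38] → #
    (10,3)@(21, 7): e=[110,0,22] → ·  [on edge]
    (6,4)@(13, 9): e=[14,60,58] → #
    (10,4)@(21, 9): e=[126,12,-6] → ·
    (11,4)@(23, 9): e=[154,0,-22] → ·  [on edge]
    (5,5)@(11, 11): e=[2,84,46] → #
  covered (15 px):
    · · · · · · · · · · · ·
    · · · · · · · · · · · ·
    · · · · · · · # # · · ·
    · · · · · · · # # # · ·
    · · · · · · # # # # · ·
    · · · · · # # # · · · ·
    · · · · · # # · · · · ·
    · · · · # · · · · · · ·
    · · · · · · · · · · · ·

Result: "outside"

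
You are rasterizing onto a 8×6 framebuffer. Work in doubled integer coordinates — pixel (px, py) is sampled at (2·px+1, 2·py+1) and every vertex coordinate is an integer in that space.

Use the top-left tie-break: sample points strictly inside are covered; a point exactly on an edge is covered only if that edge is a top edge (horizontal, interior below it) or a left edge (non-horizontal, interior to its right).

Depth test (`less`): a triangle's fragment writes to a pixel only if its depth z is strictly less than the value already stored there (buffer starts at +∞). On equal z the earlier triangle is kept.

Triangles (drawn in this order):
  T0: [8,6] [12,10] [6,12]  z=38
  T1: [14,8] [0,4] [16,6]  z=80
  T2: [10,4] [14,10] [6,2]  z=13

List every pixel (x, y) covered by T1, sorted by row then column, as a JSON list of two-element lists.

T0:
  2·area = 32
  edge (8, 6)→(12, 10): d=(4,4) right/bottom  bias=-1
  edge (12, 10)→(6, 12): d=(-6,2) right/bottom  bias=-1
  edge (6, 12)→(8, 6): d=(2,-6) top-left  bias=+0
    (1,0)@(3, 1): e=[0,72,-40] → .  [on edge]
    (2,1)@(5, 3): e=[0,56,-24] → .  [on edge]
    (4,1)@(9, 3): e=[-16,48,0] → .  [on edge]
    (3,2)@(7, 5): e=[0,40,-8] → .  [on edge]
    (4,3)@(9, 7): e=[0,24,8] → .  [on edge]
    (3,4)@(7, 9): e=[16,16,0] → X  [on edge]
    (4,4)@(9, 9): e=[8,12,12] → X
    (5,4)@(11, 9): e=[0,8,24] → .  [on edge]
    (7,4)@(15, 9): e=[-16,0,48] → .  [on edge]
    (3,5)@(7, 11): e=[24,4,4] → X
    (4,5)@(9, 11): e=[16,0,16] → .  [on edge]
    (6,5)@(13, 11): e=[0,-8,40] → .  [on edge]
  covered (3 px):
    . . . . . . . .
    . . . . . . . .
    . . . . . . . .
    . . . . . . . .
    . . . X X . . .
    . . . X . . . .
T1:
  2·area = 36
  edge (14, 8)→(0, 4): d=(-14,-4) top-left  bias=+0
  edge (0, 4)→(16, 6): d=(16,2) right/bottom  bias=-1
  edge (16, 6)→(14, 8): d=(-2,2) right/bottom  bias=-1
    (2,2)@(5, 5): e=[6,6,24] → X
    (3,2)@(7, 5): e=[14,2,20] → X
    (4,2)@(9, 5): e=[22,-2,16] → .
    (2,3)@(5, 7): e=[-22,38,20] → .
    (3,3)@(7, 7): e=[-14,34,16] → .
    (5,3)@(11, 7): e=[2,26,8] → X
    (6,3)@(13, 7): e=[10,22,4] → X
    (7,3)@(15, 7): e=[18,18,0] → .  [on edge]
    (5,4)@(11, 9): e=[-26,58,4] → .
    (6,4)@(13, 9): e=[-18,54,0] → .  [on edge]
    (5,5)@(11, 11): e=[-54,90,0] → .  [on edge]
  covered (4 px):
    . . . . . . . .
    . . . . . . . .
    . . X X . . . .
    . . . . . X X .
    . . . . . . . .
    . . . . . . . .
T2:
  2·area = 16
  edge (10, 4)→(14, 10): d=(4,6) right/bottom  bias=-1
  edge (14, 10)→(6, 2): d=(-8,-8) top-left  bias=+0
  edge (6, 2)→(10, 4): d=(4,2) right/bottom  bias=-1
    (2,0)@(5, 1): e=[18,0,-2] → .  [on edge]
    (3,1)@(7, 3): e=[14,0,2] → X  [on edge]
    (4,1)@(9, 3): e=[2,16,-2] → .
    (3,2)@(7, 5): e=[22,-16,10] → .
    (4,2)@(9, 5): e=[10,0,6] → X  [on edge]
    (5,2)@(11, 5): e=[-2,16,2] → .
    (4,3)@(9, 7): e=[18,-16,14] → .
    (5,3)@(11, 7): e=[6,0,10] → X  [on edge]
    (6,3)@(13, 7): e=[-6,16,6] → .
    (5,4)@(11, 9): e=[14,-16,18] → .
    (6,4)@(13, 9): e=[2,0,14] → X  [on edge]
    (7,4)@(15, 9): e=[-10,16,10] → .
    (7,5)@(15, 11): e=[-2,0,18] → .  [on edge]
  covered (4 px):
    . . . . . . . .
    . . . X . . . .
    . . . . X . . .
    . . . . . X . .
    . . . . . . X .
    . . . . . . . .

Result: [[2,2],[3,2],[5,3],[6,3]]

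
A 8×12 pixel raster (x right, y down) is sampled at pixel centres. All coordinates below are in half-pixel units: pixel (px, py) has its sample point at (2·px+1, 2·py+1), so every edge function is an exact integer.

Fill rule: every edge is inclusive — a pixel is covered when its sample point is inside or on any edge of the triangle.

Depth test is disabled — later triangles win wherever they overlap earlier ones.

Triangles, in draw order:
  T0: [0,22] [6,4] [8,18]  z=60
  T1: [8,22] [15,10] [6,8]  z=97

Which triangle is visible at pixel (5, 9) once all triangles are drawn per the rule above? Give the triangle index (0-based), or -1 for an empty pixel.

T0:
  2·area = 120
  edge (0, 22)→(6, 4): d=(6,-18) inclusive
  edge (6, 4)→(8, 18): d=(2,14) inclusive
  edge (8, 18)→(0, 22): d=(-8,4) inclusive
    (3,0)@(7, 1): e=[0,-20,140] → ·  [on edge]
    (2,3)@(5, 7): e=[0,20,100] → █  [on edge]
    (3,3)@(7, 7): e=[36,-8,92] → ·
    (2,4)@(5, 9): e=[12,24,84] → █
    (3,4)@(7, 9): e=[48,-4,76] → ·
    (2,5)@(5, 11): e=[24,28,68] → █
    (3,5)@(7, 11): e=[60,0,60] → █  [on edge]
    (4,5)@(9, 11): e=[96,-28,52] → ·
    (1,6)@(3, 13): e=[0,60,60] → █  [on edge]
    (4,6)@(9, 13): e=[108,-24,36] → ·
    (1,7)@(3, 15): e=[12,64,44] → █
    (4,7)@(9, 15): e=[120,-20,20] → ·
    (0,9)@(1, 19): e=[0,100,20] → █  [on edge]
  covered (17 px):
    · · · · · · · ·
    · · · · · · · ·
    · · · · · · · ·
    · · █ · · · · ·
    · · █ · · · · ·
    · · █ █ · · · ·
    · █ █ █ · · · ·
    · █ █ █ · · · ·
    · █ █ █ · · · ·
    █ █ █ · · · · ·
    █ · · · · · · ·
    · · · · · · · ·
T1:
  2·area = 122  (B↔C swapped to make it positive)
  edge (8, 22)→(6, 8): d=(-2,-14) inclusive
  edge (6, 8)→(15, 10): d=(9,2) inclusive
  edge (15, 10)→(8, 22): d=(-7,12) inclusive
    (2,0)@(5, 1): e=[0,-61,183] → ·  [on edge]
    (3,4)@(7, 9): e=[12,7,103] → █
    (4,4)@(9, 9): e=[40,3,79] → █
    (5,4)@(11, 9): e=[68,-1,55] → ·
    (3,5)@(7, 11): e=[8,25,89] → █
    (5,5)@(11, 11): e=[64,17,41] → █
    (6,5)@(13, 11): e=[92,13,17] → █
    (7,5)@(15, 11): e=[120,9,-7] → ·
    (3,6)@(7, 13): e=[4,43,75] → █
    (7,6)@(15, 13): e=[116,27,-21] → ·
    (3,7)@(7, 15): e=[0,61,61] → █  [on edge]
    (6,7)@(13, 15): e=[84,49,-11] → ·
  covered (15 px):
    · · · · · · · ·
    · · · · · · · ·
    · · · · · · · ·
    · · · · · · · ·
    · · · █ █ · · ·
    · · · █ █ █ █ ·
    · · · █ █ █ █ ·
    · · · █ █ █ · ·
    · · · · █ · · ·
    · · · · █ · · ·
    · · · · · · · ·
    · · · · · · · ·

Z-buffer (winner per pixel, '.' = empty):
  . . . . . . . .
  . . . . . . . .
  . . . . . . . .
  . . 0 . . . . .
  . . 0 1 1 . . .
  . . 0 1 1 1 1 .
  . 0 0 1 1 1 1 .
  . 0 0 1 1 1 . .
  . 0 0 0 1 . . .
  0 0 0 . 1 . . .
  0 . . . . . . .
  . . . . . . . .

Result: -1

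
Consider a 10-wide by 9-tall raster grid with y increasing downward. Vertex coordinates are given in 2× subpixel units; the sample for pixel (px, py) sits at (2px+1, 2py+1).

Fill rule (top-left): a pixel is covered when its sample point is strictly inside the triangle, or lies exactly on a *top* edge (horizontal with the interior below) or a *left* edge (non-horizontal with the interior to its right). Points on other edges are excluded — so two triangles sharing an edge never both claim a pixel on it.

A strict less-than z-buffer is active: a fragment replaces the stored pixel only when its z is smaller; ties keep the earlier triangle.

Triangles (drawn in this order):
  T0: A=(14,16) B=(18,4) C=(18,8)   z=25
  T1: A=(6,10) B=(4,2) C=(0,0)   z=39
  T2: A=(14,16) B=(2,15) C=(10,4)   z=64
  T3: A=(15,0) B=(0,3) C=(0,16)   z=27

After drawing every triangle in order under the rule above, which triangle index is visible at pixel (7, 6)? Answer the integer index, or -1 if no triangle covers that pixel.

T0:
  2·area = 16
  edge (14, 16)→(18, 4): d=(4,-12) top-left  bias=+0
  edge (18, 4)→(18, 8): d=(0,4) right/bottom  bias=-1
  edge (18, 8)→(14, 16): d=(-4,8) right/bottom  bias=-1
    (9,0)@(19, 1): e=[0,-4,20] → ·  [on edge]
    (8,3)@(17, 7): e=[0,4,12] → #  [on edge]
    (9,3)@(19, 7): e=[24,-4,-4] → ·
    (8,4)@(17, 9): e=[8,4,4] → #
    (9,4)@(19, 9): e=[32,-4,-12] → ·
    (8,5)@(17, 11): e=[16,4,-4] → ·
    (7,6)@(15, 13): e=[0,12,4] → #  [on edge]
    (8,6)@(17, 13): e=[24,4,-12] → ·
    (7,7)@(15, 15): e=[8,12,-4] → ·
  covered (3 px):
    · · · · · · · · · ·
    · · · · · · · · · ·
    · · · · · · · · · ·
    · · · · · · · · # ·
    · · · · · · · · # ·
    · · · · · · · · · ·
    · · · · · · · # · ·
    · · · · · · · · · ·
    · · · · · · · · · ·
T1:
  2·area = 28  (B↔C swapped to make it positive)
  edge (6, 10)→(0, 0): d=(-6,-10) top-left  bias=+0
  edge (0, 0)→(4, 2): d=(4,2) right/bottom  bias=-1
  edge (4, 2)→(6, 10): d=(2,8) right/bottom  bias=-1
    (0,0)@(1, 1): e=[4,2,22] → #
    (1,0)@(3, 1): e=[24,-2,6] → ·
    (0,1)@(1, 3): e=[-8,10,26] → ·
    (1,1)@(3, 3): e=[12,6,10] → #
    (2,1)@(5, 3): e=[32,2,-6] → ·
    (1,2)@(3, 5): e=[0,14,14] → #  [on edge]
    (2,2)@(5, 5): e=[20,10,-2] → ·
    (1,3)@(3, 7): e=[-12,22,18] → ·
    (2,3)@(5, 7): e=[8,18,2] → #
    (3,3)@(7, 7): e=[28,14,-14] → ·
    (2,4)@(5, 9): e=[-4,26,6] → ·
    (4,7)@(9, 15): e=[0,42,-14] → ·  [on edge]
  covered (4 px):
    # · · · · · · · · ·
    · # · · · · · · · ·
    · # · · · · · · · ·
    · · # · · · · · · ·
    · · · · · · · · · ·
    · · · · · · · · · ·
    · · · · · · · · · ·
    · · · · · · · · · ·
    · · · · · · · · · ·
T2:
  2·area = 140
  edge (14, 16)→(2, 15): d=(-12,-1) top-left  bias=+0
  edge (2, 15)→(10, 4): d=(8,-11) top-left  bias=+0
  edge (10, 4)→(14, 16): d=(4,12) right/bottom  bias=-1
    (4,0)@(9, 1): e=[175,-35,0] → ·  [on edge]
    (4,3)@(9, 7): e=[103,13,24] → #
    (5,3)@(11, 7): e=[105,35,0] → ·  [on edge]
    (3,4)@(7, 9): e=[77,7,56] → #
    (5,4)@(11, 9): e=[81,51,8] → #
    (6,4)@(13, 9): e=[83,73,-16] → ·
    (2,5)@(5, 11): e=[51,1,88] → #
    (6,5)@(13, 11): e=[59,89,-8] → ·
    (2,6)@(5, 13): e=[27,17,96] → #
    (6,6)@(13, 13): e=[35,105,0] → ·  [on edge]
    (1,7)@(3, 15): e=[1,11,128] → #
    (6,7)@(13, 15): e=[11,121,8] → #
  covered (18 px):
    · · · · · · · · · ·
    · · · · · · · · · ·
    · · · · · · · · · ·
    · · · · # · · · · ·
    · · · # # # · · · ·
    · · # # # # · · · ·
    · · # # # # · · · ·
    · # # # # # # · · ·
    · · · · · · · · · ·
T3:
  2·area = 195  (B↔C swapped to make it positive)
  edge (15, 0)→(0, 16): d=(-15,16) right/bottom  bias=-1
  edge (0, 16)→(0, 3): d=(0,-13) top-left  bias=+0
  edge (0, 3)→(15, 0): d=(15,-3) top-left  bias=+0
    (5,0)@(11, 1): e=[49,143,3] → #
    (6,0)@(13, 1): e=[17,169,9] → #
    (7,0)@(15, 1): e=[-15,195,15] → ·
    (0,1)@(1, 3): e=[179,13,3] → #
    (1,1)@(3, 3): e=[147,39,9] → #
    (2,1)@(5, 3): e=[115,65,15] → #
    (3,1)@(7, 3): e=[83,91,21] → #
    (4,1)@(9, 3): e=[51,117,27] → #
    (6,1)@(13, 3): e=[-13,169,39] → ·
    (0,2)@(1, 5): e=[149,13,33] → #
    (5,2)@(11, 5): e=[-11,143,63] → ·
    (0,3)@(1, 7): e=[119,13,63] → #
  covered (23 px):
    · · · · · # # · · ·
    # # # # # # · · · ·
    # # # # # · · · · ·
    # # # # · · · · · ·
    # # # · · · · · · ·
    # # · · · · · · · ·
    # · · · · · · · · ·
    · · · · · · · · · ·
    · · · · · · · · · ·

Z-buffer (winner per pixel, '.' = empty):
  1 . . . . 3 3 . . .
  3 3 3 3 3 3 . . . .
  3 3 3 3 3 . . . . .
  3 3 3 3 2 . . . 0 .
  3 3 3 2 2 2 . . 0 .
  3 3 2 2 2 2 . . . .
  3 . 2 2 2 2 . 0 . .
  . 2 2 2 2 2 2 . . .
  . . . . . . . . . .

Answer: 0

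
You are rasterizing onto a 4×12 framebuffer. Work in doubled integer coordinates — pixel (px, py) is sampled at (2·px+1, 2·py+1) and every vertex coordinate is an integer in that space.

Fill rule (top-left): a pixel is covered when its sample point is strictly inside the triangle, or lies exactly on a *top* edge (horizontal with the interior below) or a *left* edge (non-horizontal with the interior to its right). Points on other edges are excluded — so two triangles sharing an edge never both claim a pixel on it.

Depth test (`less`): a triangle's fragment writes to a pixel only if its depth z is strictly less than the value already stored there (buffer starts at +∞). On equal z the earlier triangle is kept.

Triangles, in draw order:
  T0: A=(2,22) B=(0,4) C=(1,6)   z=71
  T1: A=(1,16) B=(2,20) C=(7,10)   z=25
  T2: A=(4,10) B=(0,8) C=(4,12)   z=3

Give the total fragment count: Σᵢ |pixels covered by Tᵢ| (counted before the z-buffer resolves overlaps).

T0:
  2·area = 14
  edge (2, 22)→(0, 4): d=(-2,-18) top-left  bias=+0
  edge (0, 4)→(1, 6): d=(1,2) right/bottom  bias=-1
  edge (1, 6)→(2, 22): d=(1,16) right/bottom  bias=-1
    (0,3)@(1, 7): e=[12,1,1] → #
    (1,3)@(3, 7): e=[48,-3,-31] → ·
    (0,4)@(1, 9): e=[8,3,3] → #
    (1,4)@(3, 9): e=[44,-1,-29] → ·
    (0,5)@(1, 11): e=[4,5,5] → #
    (1,5)@(3, 11): e=[40,1,-27] → ·
    (0,6)@(1, 13): e=[0,7,7] → #  [on edge]
    (1,6)@(3, 13): e=[36,3,-25] → ·
    (0,7)@(1, 15): e=[-4,9,9] → ·
  covered (4 px):
    · · · ·
    · · · ·
    · · · ·
    # · · ·
    # · · ·
    # · · ·
    # · · ·
    · · · ·
    · · · ·
    · · · ·
    · · · ·
    · · · ·
T1:
  2·area = 30  (B↔C swapped to make it positive)
  edge (1, 16)→(7, 10): d=(6,-6) top-left  bias=+0
  edge (7, 10)→(2, 20): d=(-5,10) right/bottom  bias=-1
  edge (2, 20)→(1, 16): d=(-1,-4) top-left  bias=+0
    (2,6)@(5, 13): e=[6,5,19] → #
    (3,6)@(7, 13): e=[18,-15,27] → ·
    (1,7)@(3, 15): e=[6,15,9] → #
    (2,7)@(5, 15): e=[18,-5,17] → ·
    (1,8)@(3, 17): e=[18,5,7] → #
    (2,8)@(5, 17): e=[30,-15,15] → ·
    (1,9)@(3, 19): e=[30,-5,5] → ·
  covered (3 px):
    · · · ·
    · · · ·
    · · · ·
    · · · ·
    · · · ·
    · · · ·
    · · # ·
    · # · ·
    · # · ·
    · · · ·
    · · · ·
    · · · ·
T2:
  2·area = 8  (B↔C swapped to make it positive)
  edge (4, 10)→(4, 12): d=(0,2) right/bottom  bias=-1
  edge (4, 12)→(0, 8): d=(-4,-4) top-left  bias=+0
  edge (0, 8)→(4, 10): d=(4,2) right/bottom  bias=-1
    (0,4)@(1, 9): e=[6,0,2] → #  [on edge]
    (1,4)@(3, 9): e=[2,8,-2] → ·
    (0,5)@(1, 11): e=[6,-8,10] → ·
    (1,5)@(3, 11): e=[2,0,6] → #  [on edge]
    (2,5)@(5, 11): e=[-2,8,2] → ·
    (1,6)@(3, 13): e=[2,-8,14] → ·
    (2,6)@(5, 13): e=[-2,0,10] → ·  [on edge]
    (3,7)@(7, 15): e=[-6,0,14] → ·  [on edge]
  covered (2 px):
    · · · ·
    · · · ·
    · · · ·
    · · · ·
    # · · ·
    · # · ·
    · · · ·
    · · · ·
    · · · ·
    · · · ·
    · · · ·
    · · · ·

Result: 9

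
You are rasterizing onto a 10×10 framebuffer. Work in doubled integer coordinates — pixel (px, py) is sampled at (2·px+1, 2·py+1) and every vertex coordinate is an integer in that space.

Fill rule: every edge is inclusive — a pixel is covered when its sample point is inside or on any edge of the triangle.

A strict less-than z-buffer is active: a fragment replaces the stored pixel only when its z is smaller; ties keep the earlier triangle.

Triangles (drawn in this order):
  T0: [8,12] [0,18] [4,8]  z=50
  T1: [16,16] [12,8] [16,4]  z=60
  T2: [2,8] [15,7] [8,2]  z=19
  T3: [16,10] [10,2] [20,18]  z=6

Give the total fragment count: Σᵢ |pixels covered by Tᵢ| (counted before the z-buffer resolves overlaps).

T0:
  2·area = 56
  edge (8, 12)→(0, 18): d=(-8,6) inclusive
  edge (0, 18)→(4, 8): d=(4,-10) inclusive
  edge (4, 8)→(8, 12): d=(4,4) inclusive
    (0,2)@(1, 5): e=[98,-42,0] → ·  [on edge]
    (1,3)@(3, 7): e=[70,-14,0] → ·  [on edge]
    (2,4)@(5, 9): e=[42,14,0] → #  [on edge]
    (3,4)@(7, 9): e=[30,34,-8] → ·
    (1,5)@(3, 11): e=[38,2,16] → #
    (3,5)@(7, 11): e=[14,42,0] → #  [on edge]
    (4,5)@(9, 11): e=[2,62,-8] → ·
    (1,6)@(3, 13): e=[22,10,24] → #
    (3,6)@(7, 13): e=[-2,50,8] → ·
    (4,6)@(9, 13): e=[-14,70,0] → ·  [on edge]
    (1,7)@(3, 15): e=[6,18,32] → #
    (2,7)@(5, 15): e=[-6,38,24] → ·
    (5,7)@(11, 15): e=[-42,98,0] → ·  [on edge]
    (6,8)@(13, 17): e=[-70,126,0] → ·  [on edge]
    (7,9)@(15, 19): e=[-98,154,0] → ·  [on edge]
  covered (8 px):
    · · · · · · · · · ·
    · · · · · · · · · ·
    · · · · · · · · · ·
    · · · · · · · · · ·
    · · # · · · · · · ·
    · # # # · · · · · ·
    · # # · · · · · · ·
    · # · · · · · · · ·
    # · · · · · · · · ·
    · · · · · · · · · ·
T1:
  2·area = 48
  edge (16, 16)→(12, 8): d=(-4,-8) inclusive
  edge (12, 8)→(16, 4): d=(4,-4) inclusive
  edge (16, 4)→(16, 16): d=(0,12) inclusive
    (9,0)@(19, 1): e=[84,0,-36] → ·  [on edge]
    (8,1)@(17, 3): e=[60,0,-12] → ·  [on edge]
    (7,2)@(15, 5): e=[36,0,12] → #  [on edge]
    (8,2)@(17, 5): e=[52,8,-12] → ·
    (6,3)@(13, 7): e=[12,0,36] → #  [on edge]
    (8,3)@(17, 7): e=[44,16,-12] → ·
    (5,4)@(11, 9): e=[-12,0,60] → ·  [on edge]
    (6,4)@(13, 9): e=[4,8,36] → #
    (8,4)@(17, 9): e=[36,24,-12] → ·
    (4,5)@(9, 11): e=[-36,0,84] → ·  [on edge]
    (6,5)@(13, 11): e=[-4,16,36] → ·
    (7,5)@(15, 11): e=[12,24,12] → #
    (3,6)@(7, 13): e=[-60,0,108] → ·  [on edge]
    (2,7)@(5, 15): e=[-84,0,132] → ·  [on edge]
    (1,8)@(3, 17): e=[-108,0,156] → ·  [on edge]
    (0,9)@(1, 19): e=[-132,0,180] → ·  [on edge]
  covered (7 px):
    · · · · · · · · · ·
    · · · · · · · · · ·
    · · · · · · · # · ·
    · · · · · · # # · ·
    · · · · · · # # · ·
    · · · · · · · # · ·
    · · · · · · · # · ·
    · · · · · · · · · ·
    · · · · · · · · · ·
    · · · · · · · · · ·
T2:
  2·area = 72  (B↔C swapped to make it positive)
  edge (2, 8)→(8, 2): d=(6,-6) inclusive
  edge (8, 2)→(15, 7): d=(7,5) inclusive
  edge (15, 7)→(2, 8): d=(-13,1) inclusive
    (4,0)@(9, 1): e=[0,-12,84] → ·  [on edge]
    (3,1)@(7, 3): e=[0,12,60] → #  [on edge]
    (4,1)@(9, 3): e=[12,2,58] → #
    (5,1)@(11, 3): e=[24,-8,56] → ·
    (2,2)@(5, 5): e=[0,36,36] → #  [on edge]
    (5,2)@(11, 5): e=[36,6,30] → #
    (6,2)@(13, 5): e=[48,-4,28] → ·
    (1,3)@(3, 7): e=[0,60,12] → #  [on edge]
    (6,3)@(13, 7): e=[60,10,2] → #
    (7,3)@(15, 7): e=[72,0,0] → #  [on edge]
    (8,3)@(17, 7): e=[84,-10,-2] → ·
    (0,4)@(1, 9): e=[0,84,-12] → ·  [on edge]
  covered (13 px):
    · · · · · · · · · ·
    · · · # # · · · · ·
    · · # # # # · · · ·
    · # # # # # # # · ·
    · · · · · · · · · ·
    · · · · · · · · · ·
    · · · · · · · · · ·
    · · · · · · · · · ·
    · · · · · · · · · ·
    · · · · · · · · · ·
T3:
  2·area = 16  (B↔C swapped to make it positive)
  edge (16, 10)→(20, 18): d=(4,8) inclusive
  edge (20, 18)→(10, 2): d=(-10,-16) inclusive
  edge (10, 2)→(16, 10): d=(6,8) inclusive
    (7,4)@(15, 9): e=[4,10,2] → #
    (8,4)@(17, 9): e=[-12,42,-14] → ·
    (7,5)@(15, 11): e=[12,-10,14] → ·
    (8,6)@(17, 13): e=[4,2,10] → #
    (9,6)@(19, 13): e=[-12,34,-6] → ·
    (8,7)@(17, 15): e=[12,-18,22] → ·
  covered (2 px):
    · · · · · · · · · ·
    · · · · · · · · · ·
    · · · · · · · · · ·
    · · · · · · · · · ·
    · · · · · · · # · ·
    · · · · · · · · · ·
    · · · · · · · · # ·
    · · · · · · · · · ·
    · · · · · · · · · ·
    · · · · · · · · · ·

Answer: 30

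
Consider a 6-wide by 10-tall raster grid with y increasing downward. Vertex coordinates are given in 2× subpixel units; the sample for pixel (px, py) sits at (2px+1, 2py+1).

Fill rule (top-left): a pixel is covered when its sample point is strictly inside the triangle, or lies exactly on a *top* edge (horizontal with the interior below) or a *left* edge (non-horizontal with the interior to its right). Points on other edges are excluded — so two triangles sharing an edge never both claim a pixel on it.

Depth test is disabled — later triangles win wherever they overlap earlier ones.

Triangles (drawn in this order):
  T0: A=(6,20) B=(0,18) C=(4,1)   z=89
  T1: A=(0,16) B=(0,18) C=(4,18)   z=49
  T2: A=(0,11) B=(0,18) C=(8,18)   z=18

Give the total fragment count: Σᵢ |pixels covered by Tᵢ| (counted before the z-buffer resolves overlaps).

T0:
  2·area = 110
  edge (6, 20)→(0, 18): d=(-6,-2) top-left  bias=+0
  edge (0, 18)→(4, 1): d=(4,-17) top-left  bias=+0
  edge (4, 1)→(6, 20): d=(2,19) right/bottom  bias=-1
    (1,3)@(3, 7): e=[72,7,31] → █
    (2,3)@(5, 7): e=[76,41,-7] → ·
    (1,4)@(3, 9): e=[60,15,35] → █
    (2,4)@(5, 9): e=[64,49,-3] → ·
    (1,5)@(3, 11): e=[48,23,39] → █
    (2,5)@(5, 11): e=[52,57,1] → █
    (3,5)@(7, 11): e=[56,91,-37] → ·
    (1,6)@(3, 13): e=[36,31,43] → █
    (3,6)@(7, 13): e=[44,99,-33] → ·
    (0,7)@(1, 15): e=[20,5,85] → █
    (3,7)@(7, 15): e=[32,107,-29] → ·
    (0,8)@(1, 17): e=[8,13,89] → █
    (1,9)@(3, 19): e=[0,55,55] → █  [on edge]
  covered (14 px):
    · · · · · ·
    · · · · · ·
    · · · · · ·
    · █ · · · ·
    · █ · · · ·
    · █ █ · · ·
    · █ █ · · ·
    █ █ █ · · ·
    █ █ █ · · ·
    · █ █ · · ·
T1:
  2·area = 8  (B↔C swapped to make it positive)
  edge (0, 16)→(4, 18): d=(4,2) right/bottom  bias=-1
  edge (4, 18)→(0, 18): d=(-4,0) right/bottom  bias=-1
  edge (0, 18)→(0, 16): d=(0,-2) top-left  bias=+0
    (0,8)@(1, 17): e=[2,4,2] → █
    (1,8)@(3, 17): e=[-2,4,6] → ·
    (0,9)@(1, 19): e=[10,-4,2] → ·
  covered (1 px):
    · · · · · ·
    · · · · · ·
    · · · · · ·
    · · · · · ·
    · · · · · ·
    · · · · · ·
    · · · · · ·
    · · · · · ·
    █ · · · · ·
    · · · · · ·
T2:
  2·area = 56  (B↔C swapped to make it positive)
  edge (0, 11)→(8, 18): d=(8,7) right/bottom  bias=-1
  edge (8, 18)→(0, 18): d=(-8,0) right/bottom  bias=-1
  edge (0, 18)→(0, 11): d=(0,-7) top-left  bias=+0
    (0,6)@(1, 13): e=[9,40,7] → █
    (1,6)@(3, 13): e=[-5,40,21] → ·
    (0,7)@(1, 15): e=[25,24,7] → █
    (1,7)@(3, 15): e=[11,24,21] → █
    (2,7)@(5, 15): e=[-3,24,35] → ·
    (0,8)@(1, 17): e=[41,8,7] → █
    (2,8)@(5, 17): e=[13,8,35] → █
    (3,8)@(7, 17): e=[-1,8,49] → ·
    (0,9)@(1, 19): e=[57,-8,7] → ·
    (1,9)@(3, 19): e=[43,-8,21] → ·
    (2,9)@(5, 19): e=[29,-8,35] → ·
  covered (6 px):
    · · · · · ·
    · · · · · ·
    · · · · · ·
    · · · · · ·
    · · · · · ·
    · · · · · ·
    █ · · · · ·
    █ █ · · · ·
    █ █ █ · · ·
    · · · · · ·

Answer: 21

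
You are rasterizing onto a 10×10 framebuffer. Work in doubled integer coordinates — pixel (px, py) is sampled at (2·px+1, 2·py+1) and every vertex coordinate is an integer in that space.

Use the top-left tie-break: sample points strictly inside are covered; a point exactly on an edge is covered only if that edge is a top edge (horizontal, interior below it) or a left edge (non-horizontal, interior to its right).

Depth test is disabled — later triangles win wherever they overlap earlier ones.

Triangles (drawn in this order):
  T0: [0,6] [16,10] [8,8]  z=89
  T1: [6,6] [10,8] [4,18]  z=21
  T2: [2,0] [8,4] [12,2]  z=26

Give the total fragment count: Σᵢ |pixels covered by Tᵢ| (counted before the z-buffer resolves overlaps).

T0:
  degenerate (2·area = 0) — covers nothing
T1:
  2·area = 52
  edge (6, 6)→(10, 8): d=(4,2) right/bottom  bias=-1
  edge (10, 8)→(4, 18): d=(-6,10) right/bottom  bias=-1
  edge (4, 18)→(6, 6): d=(2,-12) top-left  bias=+0
    (6,1)@(13, 3): e=[-26,0,78] → .  [on edge]
    (3,3)@(7, 7): e=[2,36,14] → X
    (4,3)@(9, 7): e=[-2,16,38] → .
    (3,4)@(7, 9): e=[10,24,18] → X
    (4,4)@(9, 9): e=[6,4,42] → X
    (5,4)@(11, 9): e=[2,-16,66] → .
    (3,5)@(7, 11): e=[18,12,22] → X
    (4,5)@(9, 11): e=[14,-8,46] → .
    (2,6)@(5, 13): e=[30,20,2] → X
    (3,6)@(7, 13): e=[26,0,26] → .  [on edge]
    (2,7)@(5, 15): e=[38,8,6] → X
    (3,7)@(7, 15): e=[34,-12,30] → .
  covered (6 px):
    . . . . . . . . . .
    . . . . . . . . . .
    . . . . . . . . . .
    . . . X . . . . . .
    . . . X X . . . . .
    . . . X . . . . . .
    . . X . . . . . . .
    . . X . . . . . . .
    . . . . . . . . . .
    . . . . . . . . . .
T2:
  2·area = 28  (B↔C swapped to make it positive)
  edge (2, 0)→(12, 2): d=(10,2) right/bottom  bias=-1
  edge (12, 2)→(8, 4): d=(-4,2) right/bottom  bias=-1
  edge (8, 4)→(2, 0): d=(-6,-4) top-left  bias=+0
    (2,0)@(5, 1): e=[4,18,6] → X
    (3,0)@(7, 1): e=[0,14,14] → .  [on edge]
    (2,1)@(5, 3): e=[24,10,-6] → .
    (3,1)@(7, 3): e=[20,6,2] → X
    (4,1)@(9, 3): e=[16,2,10] → X
    (5,1)@(11, 3): e=[12,-2,18] → .
    (8,1)@(17, 3): e=[0,-14,42] → .  [on edge]
    (3,2)@(7, 5): e=[40,-2,-10] → .
    (4,2)@(9, 5): e=[36,-6,-2] → .
  covered (3 px):
    . . X . . . . . . .
    . . . X X . . . . .
    . . . . . . . . . .
    . . . . . . . . . .
    . . . . . . . . . .
    . . . . . . . . . .
    . . . . . . . . . .
    . . . . . . . . . .
    . . . . . . . . . .
    . . . . . . . . . .

Final: 9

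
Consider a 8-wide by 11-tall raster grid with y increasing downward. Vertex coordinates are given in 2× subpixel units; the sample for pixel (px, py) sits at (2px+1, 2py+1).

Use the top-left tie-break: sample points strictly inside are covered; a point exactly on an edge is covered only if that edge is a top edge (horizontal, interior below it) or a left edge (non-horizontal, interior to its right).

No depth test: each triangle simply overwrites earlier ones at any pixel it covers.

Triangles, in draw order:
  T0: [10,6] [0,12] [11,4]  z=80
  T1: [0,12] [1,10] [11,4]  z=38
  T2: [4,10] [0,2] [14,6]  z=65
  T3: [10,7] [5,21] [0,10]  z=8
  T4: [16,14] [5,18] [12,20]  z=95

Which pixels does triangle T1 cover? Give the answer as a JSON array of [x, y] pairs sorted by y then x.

T0:
  2·area = 14
  edge (10, 6)→(0, 12): d=(-10,6) right/bottom  bias=-1
  edge (0, 12)→(11, 4): d=(11,-8) top-left  bias=+0
  edge (11, 4)→(10, 6): d=(-1,2) right/bottom  bias=-1
    (7,1)@(15, 3): e=[0,21,-7] → .  [on edge]
    (3,3)@(7, 7): e=[8,1,5] → X
    (4,3)@(9, 7): e=[-4,17,1] → .
    (2,4)@(5, 9): e=[0,7,7] → .  [on edge]
    (3,4)@(7, 9): e=[-12,23,3] → .
  covered (1 px):
    . . . . . . . .
    . . . . . . . .
    . . . . . . . .
    . . . X . . . .
    . . . . . . . .
    . . . . . . . .
    . . . . . . . .
    . . . . . . . .
    . . . . . . . .
    . . . . . . . .
    . . . . . . . .
T1:
  2·area = 14
  edge (0, 12)→(1, 10): d=(1,-2) top-left  bias=+0
  edge (1, 10)→(11, 4): d=(10,-6) top-left  bias=+0
  edge (11, 4)→(0, 12): d=(-11,8) right/bottom  bias=-1
    (1,4)@(3, 9): e=[3,2,9] → X
    (2,4)@(5, 9): e=[7,14,-7] → .
    (0,5)@(1, 11): e=[1,10,3] → X
    (1,5)@(3, 11): e=[5,22,-13] → .
    (0,6)@(1, 13): e=[3,30,-19] → .
  covered (2 px):
    . . . . . . . .
    . . . . . . . .
    . . . . . . . .
    . . . . . . . .
    . X . . . . . .
    X . . . . . . .
    . . . . . . . .
    . . . . . . . .
    . . . . . . . .
    . . . . . . . .
    . . . . . . . .
T2:
  2·area = 96
  edge (4, 10)→(0, 2): d=(-4,-8) top-left  bias=+0
  edge (0, 2)→(14, 6): d=(14,4) right/bottom  bias=-1
  edge (14, 6)→(4, 10): d=(-10,4) right/bottom  bias=-1
    (0,1)@(1, 3): e=[4,10,82] → X
    (1,1)@(3, 3): e=[20,2,74] → X
    (2,1)@(5, 3): e=[36,-6,66] → .
    (0,2)@(1, 5): e=[-4,38,62] → .
    (1,2)@(3, 5): e=[12,30,54] → X
    (2,2)@(5, 5): e=[28,22,46] → X
    (3,2)@(7, 5): e=[44,14,38] → X
    (4,2)@(9, 5): e=[60,6,30] → X
    (5,2)@(11, 5): e=[76,-2,22] → .
    (1,3)@(3, 7): e=[4,58,34] → X
    (5,3)@(11, 7): e=[68,26,2] → X
    (6,3)@(13, 7): e=[84,18,-6] → .
  covered (12 px):
    . . . . . . . .
    X X . . . . . .
    . X X X X . . .
    . X X X X X . .
    . . X . . . . .
    . . . . . . . .
    . . . . . . . .
    . . . . . . . .
    . . . . . . . .
    . . . . . . . .
    . . . . . . . .
T3:
  2·area = 125
  edge (10, 7)→(5, 21): d=(-5,14) right/bottom  bias=-1
  edge (5, 21)→(0, 10): d=(-5,-11) top-left  bias=+0
  edge (0, 10)→(10, 7): d=(10,-3) top-left  bias=+0
    (2,4)@(5, 9): e=[60,60,5] → X
    (3,4)@(7, 9): e=[32,82,11] → X
    (4,4)@(9, 9): e=[4,104,17] → X
    (5,4)@(11, 9): e=[-24,126,23] → .
    (0,5)@(1, 11): e=[106,6,13] → X
    (1,5)@(3, 11): e=[78,28,19] → X
    (4,5)@(9, 11): e=[-6,94,37] → .
    (0,6)@(1, 13): e=[96,-4,33] → .
    (1,6)@(3, 13): e=[68,18,39] → X
    (4,6)@(9, 13): e=[-16,84,57] → .
    (1,7)@(3, 15): e=[58,8,59] → X
    (4,7)@(9, 15): e=[-26,74,77] → .
    (2,10)@(5, 21): e=[0,0,125] → .  [on edge]
  covered (15 px):
    . . . . . . . .
    . . . . . . . .
    . . . . . . . .
    . . . . . . . .
    . . X X X . . .
    X X X X . . . .
    . X X X . . . .
    . X X X . . . .
    . . X . . . . .
    . . X . . . . .
    . . . . . . . .
T4:
  2·area = 50  (B↔C swapped to make it positive)
  edge (16, 14)→(12, 20): d=(-4,6) right/bottom  bias=-1
  edge (12, 20)→(5, 18): d=(-7,-2) top-left  bias=+0
  edge (5, 18)→(16, 14): d=(11,-4) top-left  bias=+0
    (7,7)@(15, 15): e=[2,41,7] → X
    (4,8)@(9, 17): e=[30,15,5] → X
    (5,8)@(11, 17): e=[18,19,13] → X
    (6,8)@(13, 17): e=[6,23,21] → X
    (7,8)@(15, 17): e=[-6,27,29] → .
    (4,9)@(9, 19): e=[22,1,27] → X
    (6,9)@(13, 19): e=[-2,9,43] → .
    (4,10)@(9, 21): e=[14,-13,49] → .
    (5,10)@(11, 21): e=[2,-9,57] → .
  covered (6 px):
    . . . . . . . .
    . . . . . . . .
    . . . . . . . .
    . . . . . . . .
    . . . . . . . .
    . . . . . . . .
    . . . . . . . .
    . . . . . . . X
    . . . . X X X .
    . . . . X X . .
    . . . . . . . .

Final: [[1,4],[0,5]]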